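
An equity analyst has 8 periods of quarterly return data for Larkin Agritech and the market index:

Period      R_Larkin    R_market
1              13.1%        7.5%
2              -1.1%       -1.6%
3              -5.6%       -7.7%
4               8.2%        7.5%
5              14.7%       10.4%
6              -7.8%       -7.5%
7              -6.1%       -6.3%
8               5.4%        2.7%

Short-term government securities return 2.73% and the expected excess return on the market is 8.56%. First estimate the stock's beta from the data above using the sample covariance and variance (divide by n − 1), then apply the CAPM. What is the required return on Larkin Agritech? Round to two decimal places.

12.93%

Mean R_i = (13.1 − 1.1 − 5.6 + 8.2 + 14.7 − 7.8 − 6.1 + 5.4) / 8 = 2.6000%
Mean R_m = (7.5 − 1.6 − 7.7 + 7.5 + 10.4 − 7.5 − 6.3 + 2.7) / 8 = 0.6250%
Σ(R_i − R̄_i)(R_m − R̄_m) = 456.0200  ⇒  Cov = 456.0200 / 7 = 65.1457
Σ(R_m − R̄_m)² = 382.6150  ⇒  Var(R_m) = 382.6150 / 7 = 54.6593
β = Cov / Var(R_m) = 65.1457 / 54.6593 = 1.1919
E(R) = R_f + β × MRP = 2.73% + 1.1919 × 8.56% = 12.93%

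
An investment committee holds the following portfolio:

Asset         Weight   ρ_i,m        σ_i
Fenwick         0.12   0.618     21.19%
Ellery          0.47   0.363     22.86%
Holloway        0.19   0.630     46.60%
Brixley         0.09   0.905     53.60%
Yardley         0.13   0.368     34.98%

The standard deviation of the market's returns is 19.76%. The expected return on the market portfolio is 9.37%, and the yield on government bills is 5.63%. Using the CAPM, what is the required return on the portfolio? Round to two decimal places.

β_Fenwick = 0.618 × 21.19% / 19.76% = 0.6627
β_Ellery = 0.363 × 22.86% / 19.76% = 0.4199
β_Holloway = 0.630 × 46.60% / 19.76% = 1.4857
β_Brixley = 0.905 × 53.60% / 19.76% = 2.4549
β_Yardley = 0.368 × 34.98% / 19.76% = 0.6514
β_P = Σ w_i β_i = 0.12×0.6627 + 0.47×0.4199 + 0.19×1.4857 + 0.09×2.4549 + 0.13×0.6514 = 0.8648
MRP = 9.37% − 5.63% = 3.74%
E(R_P) = R_f + β_P × MRP = 5.63% + 0.8648 × 3.74% = 8.86%

8.86%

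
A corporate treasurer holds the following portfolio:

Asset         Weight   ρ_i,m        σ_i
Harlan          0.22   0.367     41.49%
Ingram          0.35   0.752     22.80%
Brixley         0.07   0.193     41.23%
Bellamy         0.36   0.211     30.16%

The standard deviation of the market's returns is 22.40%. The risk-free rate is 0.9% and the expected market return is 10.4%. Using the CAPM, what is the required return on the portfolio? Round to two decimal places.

6.07%

β_Harlan = 0.367 × 41.49% / 22.40% = 0.6798
β_Ingram = 0.752 × 22.80% / 22.40% = 0.7654
β_Brixley = 0.193 × 41.23% / 22.40% = 0.3552
β_Bellamy = 0.211 × 30.16% / 22.40% = 0.2841
β_P = Σ w_i β_i = 0.22×0.6798 + 0.35×0.7654 + 0.07×0.3552 + 0.36×0.2841 = 0.5446
MRP = 10.4% − 0.9% = 9.50%
E(R_P) = R_f + β_P × MRP = 0.9% + 0.5446 × 9.5% = 6.07%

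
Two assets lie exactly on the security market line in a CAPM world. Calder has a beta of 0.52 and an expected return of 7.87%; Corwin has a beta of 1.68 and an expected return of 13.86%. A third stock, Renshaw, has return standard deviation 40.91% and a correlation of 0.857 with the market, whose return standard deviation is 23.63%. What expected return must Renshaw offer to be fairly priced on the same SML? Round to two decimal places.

MRP = (13.86% − 7.87%) / (1.68 − 0.52) = 5.1638%
R_f = 7.87% − 0.52 × 5.1638% = 5.1848%
β_Renshaw = ρ·σ_i/σ_m = 0.857 × 40.91 / 23.63 = 1.4837
E(R_Renshaw) = R_f + β × MRP = 5.1848% + 1.4837 × 5.1638% = 12.85%

12.85%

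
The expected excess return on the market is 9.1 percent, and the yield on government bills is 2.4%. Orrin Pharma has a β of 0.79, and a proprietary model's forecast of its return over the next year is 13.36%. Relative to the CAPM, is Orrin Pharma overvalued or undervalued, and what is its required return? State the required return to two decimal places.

Undervalued; required return 9.59%

Required return = R_f + β·MRP = 2.4% + 0.79 × 9.1% = 9.59%
Forecast 13.36% > required 9.59% → the stock plots above the SML → undervalued.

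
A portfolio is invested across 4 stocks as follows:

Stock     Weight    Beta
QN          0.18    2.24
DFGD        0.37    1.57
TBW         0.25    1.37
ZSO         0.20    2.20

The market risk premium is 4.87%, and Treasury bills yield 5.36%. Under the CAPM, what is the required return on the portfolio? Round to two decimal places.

13.96%

β_P = Σ w_i β_i = 0.18×2.24 + 0.37×1.57 + 0.25×1.37 + 0.20×2.20 = 1.7666
E(R_P) = R_f + β_P × MRP = 5.36% + 1.7666 × 4.87% = 13.96%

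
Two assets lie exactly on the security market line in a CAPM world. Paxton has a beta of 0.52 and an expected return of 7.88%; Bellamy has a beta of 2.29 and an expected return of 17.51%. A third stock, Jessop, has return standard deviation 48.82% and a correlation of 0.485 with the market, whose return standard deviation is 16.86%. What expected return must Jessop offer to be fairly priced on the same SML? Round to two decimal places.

MRP = (17.51% − 7.88%) / (2.29 − 0.52) = 5.4407%
R_f = 7.88% − 0.52 × 5.4407% = 5.0508%
β_Jessop = ρ·σ_i/σ_m = 0.485 × 48.82 / 16.86 = 1.4044
E(R_Jessop) = R_f + β × MRP = 5.0508% + 1.4044 × 5.4407% = 12.69%

12.69%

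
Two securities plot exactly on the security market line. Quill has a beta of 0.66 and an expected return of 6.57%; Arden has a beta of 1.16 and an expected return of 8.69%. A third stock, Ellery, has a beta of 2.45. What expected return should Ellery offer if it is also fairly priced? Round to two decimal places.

14.16%

MRP (SML slope) = (8.69% − 6.57%) / (1.16 − 0.66) = 2.12% / 0.50 = 4.2400%
R_f (intercept) = 6.57% − 0.66 × 4.2400% = 3.7716%
E(R_Ellery) = R_f + β × MRP = 3.7716% + 2.45 × 4.2400% = 14.16%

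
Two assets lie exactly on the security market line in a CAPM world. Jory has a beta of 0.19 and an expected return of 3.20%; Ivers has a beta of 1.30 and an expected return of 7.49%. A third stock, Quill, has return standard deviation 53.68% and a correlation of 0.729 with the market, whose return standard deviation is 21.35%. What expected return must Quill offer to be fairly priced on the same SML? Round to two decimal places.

MRP = (7.49% − 3.20%) / (1.30 − 0.19) = 3.8649%
R_f = 3.20% − 0.19 × 3.8649% = 2.4657%
β_Quill = ρ·σ_i/σ_m = 0.729 × 53.68 / 21.35 = 1.8329
E(R_Quill) = R_f + β × MRP = 2.4657% + 1.8329 × 3.8649% = 9.55%

9.55%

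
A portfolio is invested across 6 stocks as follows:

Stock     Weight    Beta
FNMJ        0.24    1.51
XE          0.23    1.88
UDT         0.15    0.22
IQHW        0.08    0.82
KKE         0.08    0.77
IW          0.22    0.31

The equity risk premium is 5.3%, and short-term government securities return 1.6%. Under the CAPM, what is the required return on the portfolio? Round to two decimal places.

7.02%

β_P = Σ w_i β_i = 0.24×1.51 + 0.23×1.88 + 0.15×0.22 + 0.08×0.82 + 0.08×0.77 + 0.22×0.31 = 1.0232
E(R_P) = R_f + β_P × MRP = 1.6% + 1.0232 × 5.3% = 7.02%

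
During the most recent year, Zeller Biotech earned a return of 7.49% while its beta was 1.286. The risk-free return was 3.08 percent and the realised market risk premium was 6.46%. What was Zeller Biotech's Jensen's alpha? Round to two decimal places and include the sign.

-3.90%

CAPM benchmark = R_f + β(R_m − R_f) = 3.08% + 1.286 × 6.46% = 11.38756%
α = actual − benchmark = 7.49% − 11.38756% = -3.90%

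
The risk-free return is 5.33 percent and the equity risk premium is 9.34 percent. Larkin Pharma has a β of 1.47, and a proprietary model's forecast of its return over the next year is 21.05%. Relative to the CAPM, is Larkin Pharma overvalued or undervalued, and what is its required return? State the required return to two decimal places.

Required return = R_f + β·MRP = 5.33% + 1.47 × 9.34% = 19.06%
Forecast 21.05% > required 19.06% → the stock plots above the SML → undervalued.

Undervalued; required return 19.06%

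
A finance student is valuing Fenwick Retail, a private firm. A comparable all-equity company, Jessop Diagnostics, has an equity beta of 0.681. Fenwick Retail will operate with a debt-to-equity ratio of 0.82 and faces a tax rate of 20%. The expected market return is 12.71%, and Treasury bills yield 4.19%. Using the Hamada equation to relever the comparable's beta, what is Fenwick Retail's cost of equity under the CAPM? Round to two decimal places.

β_L = β_U × [1 + (1 − t)(D/E)] = 0.681 × [1 + (1 − 0.20) × 0.82]
    = 0.681 × [1 + 0.80 × 0.82] = 0.681 × 1.6560 = 1.1277
MRP = 12.71% − 4.19% = 8.52%
E(R) = R_f + β_L × MRP = 4.19% + 1.1277 × 8.52% = 13.80%

13.80%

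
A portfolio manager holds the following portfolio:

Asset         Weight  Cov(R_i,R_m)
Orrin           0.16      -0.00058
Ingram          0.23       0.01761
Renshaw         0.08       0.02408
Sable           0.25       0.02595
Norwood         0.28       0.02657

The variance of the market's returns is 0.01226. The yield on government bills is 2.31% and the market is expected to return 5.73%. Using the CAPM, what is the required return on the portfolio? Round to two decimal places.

β_Orrin = -0.00058 / 0.01226 = -0.0473
β_Ingram = 0.01761 / 0.01226 = 1.4364
β_Renshaw = 0.02408 / 0.01226 = 1.9641
β_Sable = 0.02595 / 0.01226 = 2.1166
β_Norwood = 0.02657 / 0.01226 = 2.1672
β_P = Σ w_i β_i = 0.16×-0.0473 + 0.23×1.4364 + 0.08×1.9641 + 0.25×2.1166 + 0.28×2.1672 = 1.6159
MRP = 5.73% − 2.31% = 3.42%
E(R_P) = R_f + β_P × MRP = 2.31% + 1.6159 × 3.42% = 7.84%

7.84%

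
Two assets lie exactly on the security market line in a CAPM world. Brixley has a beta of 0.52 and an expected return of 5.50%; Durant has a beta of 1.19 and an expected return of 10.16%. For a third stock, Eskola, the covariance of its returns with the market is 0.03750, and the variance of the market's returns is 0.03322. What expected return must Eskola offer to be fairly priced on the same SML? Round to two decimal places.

MRP = (10.16% − 5.50%) / (1.19 − 0.52) = 6.9552%
R_f = 5.50% − 0.52 × 6.9552% = 1.8833%
β_Eskola = Cov / Var(R_m) = 0.03750 / 0.03322 = 1.1288
E(R_Eskola) = R_f + β × MRP = 1.8833% + 1.1288 × 6.9552% = 9.73%

9.73%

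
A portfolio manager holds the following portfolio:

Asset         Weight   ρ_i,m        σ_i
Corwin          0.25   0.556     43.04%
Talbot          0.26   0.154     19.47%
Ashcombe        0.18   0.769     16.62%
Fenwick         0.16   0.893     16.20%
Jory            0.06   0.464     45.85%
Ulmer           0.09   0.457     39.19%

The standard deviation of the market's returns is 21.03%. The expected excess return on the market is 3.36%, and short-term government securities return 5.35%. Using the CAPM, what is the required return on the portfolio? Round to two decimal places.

7.63%

β_Corwin = 0.556 × 43.04% / 21.03% = 1.1379
β_Talbot = 0.154 × 19.47% / 21.03% = 0.1426
β_Ashcombe = 0.769 × 16.62% / 21.03% = 0.6077
β_Fenwick = 0.893 × 16.20% / 21.03% = 0.6879
β_Jory = 0.464 × 45.85% / 21.03% = 1.0116
β_Ulmer = 0.457 × 39.19% / 21.03% = 0.8516
β_P = Σ w_i β_i = 0.25×1.1379 + 0.26×0.1426 + 0.18×0.6077 + 0.16×0.6879 + 0.06×1.0116 + 0.09×0.8516 = 0.6783
E(R_P) = R_f + β_P × MRP = 5.35% + 0.6783 × 3.36% = 7.63%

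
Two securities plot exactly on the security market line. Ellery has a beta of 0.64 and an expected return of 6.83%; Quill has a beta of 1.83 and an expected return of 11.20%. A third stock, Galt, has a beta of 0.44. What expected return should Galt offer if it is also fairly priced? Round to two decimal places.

MRP (SML slope) = (11.20% − 6.83%) / (1.83 − 0.64) = 4.37% / 1.19 = 3.6723%
R_f (intercept) = 6.83% − 0.64 × 3.6723% = 4.4797%
E(R_Galt) = R_f + β × MRP = 4.4797% + 0.44 × 3.6723% = 6.10%

6.10%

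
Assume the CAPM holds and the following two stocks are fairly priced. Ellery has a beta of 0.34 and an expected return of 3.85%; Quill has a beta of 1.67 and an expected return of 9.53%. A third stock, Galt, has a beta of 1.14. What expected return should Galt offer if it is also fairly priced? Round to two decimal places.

7.27%

MRP (SML slope) = (9.53% − 3.85%) / (1.67 − 0.34) = 5.68% / 1.33 = 4.2707%
R_f (intercept) = 3.85% − 0.34 × 4.2707% = 2.3980%
E(R_Galt) = R_f + β × MRP = 2.3980% + 1.14 × 4.2707% = 7.27%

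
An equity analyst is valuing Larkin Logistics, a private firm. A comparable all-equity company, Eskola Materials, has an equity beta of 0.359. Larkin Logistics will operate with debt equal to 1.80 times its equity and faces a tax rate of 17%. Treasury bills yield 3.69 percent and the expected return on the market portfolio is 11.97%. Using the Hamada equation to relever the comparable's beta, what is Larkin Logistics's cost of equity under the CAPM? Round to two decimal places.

11.10%

β_L = β_U × [1 + (1 − t)(D/E)] = 0.359 × [1 + (1 − 0.17) × 1.80]
    = 0.359 × [1 + 0.83 × 1.80] = 0.359 × 2.4940 = 0.8953
MRP = 11.97% − 3.69% = 8.28%
E(R) = R_f + β_L × MRP = 3.69% + 0.8953 × 8.28% = 11.10%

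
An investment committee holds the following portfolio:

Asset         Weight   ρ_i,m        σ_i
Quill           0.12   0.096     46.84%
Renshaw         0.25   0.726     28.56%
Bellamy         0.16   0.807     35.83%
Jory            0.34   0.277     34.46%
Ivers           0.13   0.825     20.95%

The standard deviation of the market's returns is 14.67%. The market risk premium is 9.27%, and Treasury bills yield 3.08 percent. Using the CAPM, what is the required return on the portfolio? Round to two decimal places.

13.09%

β_Quill = 0.096 × 46.84% / 14.67% = 0.3065
β_Renshaw = 0.726 × 28.56% / 14.67% = 1.4134
β_Bellamy = 0.807 × 35.83% / 14.67% = 1.9710
β_Jory = 0.277 × 34.46% / 14.67% = 0.6507
β_Ivers = 0.825 × 20.95% / 14.67% = 1.1782
β_P = Σ w_i β_i = 0.12×0.3065 + 0.25×1.4134 + 0.16×1.9710 + 0.34×0.6507 + 0.13×1.1782 = 1.0799
E(R_P) = R_f + β_P × MRP = 3.08% + 1.0799 × 9.27% = 13.09%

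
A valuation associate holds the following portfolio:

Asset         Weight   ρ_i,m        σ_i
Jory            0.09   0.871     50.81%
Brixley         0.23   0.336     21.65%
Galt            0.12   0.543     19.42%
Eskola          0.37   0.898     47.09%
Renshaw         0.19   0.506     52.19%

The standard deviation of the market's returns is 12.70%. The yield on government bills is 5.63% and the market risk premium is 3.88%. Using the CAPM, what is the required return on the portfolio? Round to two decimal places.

β_Jory = 0.871 × 50.81% / 12.70% = 3.4847
β_Brixley = 0.336 × 21.65% / 12.70% = 0.5728
β_Galt = 0.543 × 19.42% / 12.70% = 0.8303
β_Eskola = 0.898 × 47.09% / 12.70% = 3.3297
β_Renshaw = 0.506 × 52.19% / 12.70% = 2.0794
β_P = Σ w_i β_i = 0.09×3.4847 + 0.23×0.5728 + 0.12×0.8303 + 0.37×3.3297 + 0.19×2.0794 = 2.1721
E(R_P) = R_f + β_P × MRP = 5.63% + 2.1721 × 3.88% = 14.06%

14.06%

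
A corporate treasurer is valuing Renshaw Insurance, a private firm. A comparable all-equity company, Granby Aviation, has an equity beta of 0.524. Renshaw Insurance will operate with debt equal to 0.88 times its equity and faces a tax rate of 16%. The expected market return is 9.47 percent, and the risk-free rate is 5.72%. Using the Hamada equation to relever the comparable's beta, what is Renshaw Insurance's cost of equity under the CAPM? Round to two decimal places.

β_L = β_U × [1 + (1 − t)(D/E)] = 0.524 × [1 + (1 − 0.16) × 0.88]
    = 0.524 × [1 + 0.84 × 0.88] = 0.524 × 1.7392 = 0.9113
MRP = 9.47% − 5.72% = 3.75%
E(R) = R_f + β_L × MRP = 5.72% + 0.9113 × 3.75% = 9.14%

9.14%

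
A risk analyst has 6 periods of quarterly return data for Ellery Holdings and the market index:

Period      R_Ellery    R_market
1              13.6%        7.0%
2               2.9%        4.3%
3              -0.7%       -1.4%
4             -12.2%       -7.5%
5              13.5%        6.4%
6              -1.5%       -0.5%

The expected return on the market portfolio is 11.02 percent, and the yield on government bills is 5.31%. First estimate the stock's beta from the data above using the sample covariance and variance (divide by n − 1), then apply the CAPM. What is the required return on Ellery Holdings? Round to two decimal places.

15.07%

Mean R_i = (13.6 + 2.9 − 0.7 − 12.2 + 13.5 − 1.5) / 6 = 2.6000%
Mean R_m = (7.0 + 4.3 − 1.4 − 7.5 + 6.4 − 0.5) / 6 = 1.3833%
Σ(R_i − R̄_i)(R_m − R̄_m) = 265.7200  ⇒  Cov = 265.7200 / 5 = 53.1440
Σ(R_m − R̄_m)² = 155.4283  ⇒  Var(R_m) = 155.4283 / 5 = 31.0857
β = Cov / Var(R_m) = 53.1440 / 31.0857 = 1.7096
MRP = 11.02% − 5.31% = 5.71%
E(R) = R_f + β × MRP = 5.31% + 1.7096 × 5.71% = 15.07%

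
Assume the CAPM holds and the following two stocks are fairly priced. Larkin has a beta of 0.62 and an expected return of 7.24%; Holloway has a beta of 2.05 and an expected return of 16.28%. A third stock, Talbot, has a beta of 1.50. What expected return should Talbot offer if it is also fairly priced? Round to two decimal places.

12.80%

MRP (SML slope) = (16.28% − 7.24%) / (2.05 − 0.62) = 9.04% / 1.43 = 6.3217%
R_f (intercept) = 7.24% − 0.62 × 6.3217% = 3.3205%
E(R_Talbot) = R_f + β × MRP = 3.3205% + 1.50 × 6.3217% = 12.80%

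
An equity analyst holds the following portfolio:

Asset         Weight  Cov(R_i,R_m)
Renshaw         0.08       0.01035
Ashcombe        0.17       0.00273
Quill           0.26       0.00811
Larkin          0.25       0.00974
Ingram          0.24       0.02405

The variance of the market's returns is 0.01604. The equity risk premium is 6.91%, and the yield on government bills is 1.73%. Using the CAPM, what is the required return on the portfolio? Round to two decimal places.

6.73%

β_Renshaw = 0.01035 / 0.01604 = 0.6453
β_Ashcombe = 0.00273 / 0.01604 = 0.1702
β_Quill = 0.00811 / 0.01604 = 0.5056
β_Larkin = 0.00974 / 0.01604 = 0.6072
β_Ingram = 0.02405 / 0.01604 = 1.4994
β_P = Σ w_i β_i = 0.08×0.6453 + 0.17×0.1702 + 0.26×0.5056 + 0.25×0.6072 + 0.24×1.4994 = 0.7237
E(R_P) = R_f + β_P × MRP = 1.73% + 0.7237 × 6.91% = 6.73%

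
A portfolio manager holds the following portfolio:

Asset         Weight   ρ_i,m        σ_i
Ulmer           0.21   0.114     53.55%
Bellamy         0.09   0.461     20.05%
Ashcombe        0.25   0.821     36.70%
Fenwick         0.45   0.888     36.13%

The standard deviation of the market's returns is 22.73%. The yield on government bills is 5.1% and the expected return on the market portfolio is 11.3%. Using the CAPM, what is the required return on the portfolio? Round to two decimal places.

11.67%

β_Ulmer = 0.114 × 53.55% / 22.73% = 0.2686
β_Bellamy = 0.461 × 20.05% / 22.73% = 0.4066
β_Ashcombe = 0.821 × 36.70% / 22.73% = 1.3256
β_Fenwick = 0.888 × 36.13% / 22.73% = 1.4115
β_P = Σ w_i β_i = 0.21×0.2686 + 0.09×0.4066 + 0.25×1.3256 + 0.45×1.4115 = 1.0596
MRP = 11.3% − 5.1% = 6.20%
E(R_P) = R_f + β_P × MRP = 5.1% + 1.0596 × 6.2% = 11.67%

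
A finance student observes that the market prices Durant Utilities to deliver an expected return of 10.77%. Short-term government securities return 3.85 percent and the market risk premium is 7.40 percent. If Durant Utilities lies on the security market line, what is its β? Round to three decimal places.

0.935

β = (E(R) − R_f) / MRP = (10.77% − 3.85%) / 7.40% = 6.92% / 7.40% = 0.935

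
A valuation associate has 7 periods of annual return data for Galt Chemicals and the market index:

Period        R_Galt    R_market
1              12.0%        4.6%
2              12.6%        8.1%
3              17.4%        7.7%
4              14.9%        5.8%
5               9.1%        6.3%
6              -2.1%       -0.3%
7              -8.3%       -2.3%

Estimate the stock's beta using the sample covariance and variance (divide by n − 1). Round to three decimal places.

Mean R_i = (12.0 + 12.6 + 17.4 + 14.9 + 9.1 − 2.1 − 8.3) / 7 = 7.9429%
Mean R_m = (4.6 + 8.1 + 7.7 + 5.8 + 6.3 − 0.3 − 2.3) / 7 = 4.2714%
Σ(R_i − R̄_i)(R_m − R̄_m) = 217.2186  ⇒  Cov = 217.2186 / 6 = 36.2031
Σ(R_m − R̄_m)² = 97.0543  ⇒  Var(R_m) = 97.0543 / 6 = 16.1757
β = Cov / Var(R_m) = 36.2031 / 16.1757 = 2.2381

2.238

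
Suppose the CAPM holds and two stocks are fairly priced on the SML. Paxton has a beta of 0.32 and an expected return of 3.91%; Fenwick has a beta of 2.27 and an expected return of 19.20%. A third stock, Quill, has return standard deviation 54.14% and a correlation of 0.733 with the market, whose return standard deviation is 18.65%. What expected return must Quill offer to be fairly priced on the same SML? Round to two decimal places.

MRP = (19.20% − 3.91%) / (2.27 − 0.32) = 7.8410%
R_f = 3.91% − 0.32 × 7.8410% = 1.4009%
β_Quill = ρ·σ_i/σ_m = 0.733 × 54.14 / 18.65 = 2.1279
E(R_Quill) = R_f + β × MRP = 1.4009% + 2.1279 × 7.8410% = 18.09%

18.09%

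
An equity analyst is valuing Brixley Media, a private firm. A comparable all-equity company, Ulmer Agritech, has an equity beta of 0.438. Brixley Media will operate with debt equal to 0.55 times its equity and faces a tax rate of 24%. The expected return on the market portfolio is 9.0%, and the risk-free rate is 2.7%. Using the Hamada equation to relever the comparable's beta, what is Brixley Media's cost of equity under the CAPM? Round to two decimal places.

β_L = β_U × [1 + (1 − t)(D/E)] = 0.438 × [1 + (1 − 0.24) × 0.55]
    = 0.438 × [1 + 0.76 × 0.55] = 0.438 × 1.4180 = 0.6211
MRP = 9.0% − 2.7% = 6.30%
E(R) = R_f + β_L × MRP = 2.7% + 0.6211 × 6.3% = 6.61%

6.61%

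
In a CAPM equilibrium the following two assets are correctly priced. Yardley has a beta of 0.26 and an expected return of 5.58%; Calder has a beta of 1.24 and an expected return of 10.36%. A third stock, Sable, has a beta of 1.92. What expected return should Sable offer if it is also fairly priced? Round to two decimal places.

MRP (SML slope) = (10.36% − 5.58%) / (1.24 − 0.26) = 4.78% / 0.98 = 4.8776%
R_f (intercept) = 5.58% − 0.26 × 4.8776% = 4.3118%
E(R_Sable) = R_f + β × MRP = 4.3118% + 1.92 × 4.8776% = 13.68%

13.68%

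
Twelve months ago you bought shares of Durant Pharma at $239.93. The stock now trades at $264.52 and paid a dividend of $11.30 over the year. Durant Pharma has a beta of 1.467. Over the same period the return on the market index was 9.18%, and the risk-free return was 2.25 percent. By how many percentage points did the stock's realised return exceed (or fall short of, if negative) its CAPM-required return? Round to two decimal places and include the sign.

+2.54%

Realised HPR = (P1 + D1 − P0) / P0 = (264.52 + 11.30 − 239.93) / 239.93 = 35.89 / 239.93 = 14.9585%
MRP = 9.18% − 2.25% = 6.93%
CAPM required = R_f + β·MRP = 2.25% + 1.467 × 6.93% = 12.41631%
α = realised − required = 14.9585% − 12.41631% = +2.54%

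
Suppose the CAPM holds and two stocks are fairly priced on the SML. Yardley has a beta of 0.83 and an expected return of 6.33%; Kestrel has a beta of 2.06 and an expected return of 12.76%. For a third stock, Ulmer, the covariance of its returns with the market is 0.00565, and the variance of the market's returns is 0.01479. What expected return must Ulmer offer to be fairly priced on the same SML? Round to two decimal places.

MRP = (12.76% − 6.33%) / (2.06 − 0.83) = 5.2276%
R_f = 6.33% − 0.83 × 5.2276% = 1.9911%
β_Ulmer = Cov / Var(R_m) = 0.00565 / 0.01479 = 0.3820
E(R_Ulmer) = R_f + β × MRP = 1.9911% + 0.3820 × 5.2276% = 3.99%

3.99%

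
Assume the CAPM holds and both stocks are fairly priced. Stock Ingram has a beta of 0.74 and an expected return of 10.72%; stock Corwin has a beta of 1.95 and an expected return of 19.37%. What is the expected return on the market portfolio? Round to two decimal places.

Both satisfy E(R) = R_f + β·MRP, so the slope of the SML is
MRP = (19.37% − 10.72%) / (1.95 − 0.74) = 8.65% / 1.21 = 7.1488%
R_f = E(R_Ingram) − β_Ingram·MRP = 10.72% − 0.74 × 7.1488% = 5.4299%
E(R_m) = R_f + MRP = 5.4299% + 7.1488% = 12.58%

12.58%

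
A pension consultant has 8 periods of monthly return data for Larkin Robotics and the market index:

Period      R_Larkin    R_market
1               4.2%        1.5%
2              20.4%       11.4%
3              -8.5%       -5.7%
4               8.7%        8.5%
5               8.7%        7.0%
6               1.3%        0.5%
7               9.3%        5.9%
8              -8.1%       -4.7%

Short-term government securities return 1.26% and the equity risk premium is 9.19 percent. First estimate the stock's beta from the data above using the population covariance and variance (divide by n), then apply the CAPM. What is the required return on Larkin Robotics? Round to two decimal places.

Mean R_i = (4.2 + 20.4 − 8.5 + 8.7 + 8.7 + 1.3 + 9.3 − 8.1) / 8 = 4.5000%
Mean R_m = (1.5 + 11.4 − 5.7 + 8.5 + 7.0 + 0.5 + 5.9 − 4.7) / 8 = 3.0500%
Σ(R_i − R̄_i)(R_m − R̄_m) = 405.9500  ⇒  Cov = 405.9500 / 8 = 50.7438
Σ(R_m − R̄_m)² = 268.6800  ⇒  Var(R_m) = 268.6800 / 8 = 33.5850
β = Cov / Var(R_m) = 50.7438 / 33.5850 = 1.5109
E(R) = R_f + β × MRP = 1.26% + 1.5109 × 9.19% = 15.15%

15.15%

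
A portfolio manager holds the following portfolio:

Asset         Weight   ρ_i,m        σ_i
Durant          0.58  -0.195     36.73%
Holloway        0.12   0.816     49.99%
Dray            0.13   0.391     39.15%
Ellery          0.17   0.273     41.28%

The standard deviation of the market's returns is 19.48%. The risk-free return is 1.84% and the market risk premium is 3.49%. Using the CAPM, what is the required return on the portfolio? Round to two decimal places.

β_Durant = -0.195 × 36.73% / 19.48% = -0.3677
β_Holloway = 0.816 × 49.99% / 19.48% = 2.0940
β_Dray = 0.391 × 39.15% / 19.48% = 0.7858
β_Ellery = 0.273 × 41.28% / 19.48% = 0.5785
β_P = Σ w_i β_i = 0.58×-0.3677 + 0.12×2.0940 + 0.13×0.7858 + 0.17×0.5785 = 0.2385
E(R_P) = R_f + β_P × MRP = 1.84% + 0.2385 × 3.49% = 2.67%

2.67%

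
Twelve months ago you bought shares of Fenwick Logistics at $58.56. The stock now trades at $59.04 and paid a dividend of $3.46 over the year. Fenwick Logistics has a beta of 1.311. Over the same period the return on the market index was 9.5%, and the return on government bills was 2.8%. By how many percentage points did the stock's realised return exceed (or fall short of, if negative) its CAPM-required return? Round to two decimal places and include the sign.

Realised HPR = (P1 + D1 − P0) / P0 = (59.04 + 3.46 − 58.56) / 58.56 = 3.94 / 58.56 = 6.7281%
MRP = 9.5% − 2.8% = 6.70%
CAPM required = R_f + β·MRP = 2.8% + 1.311 × 6.7% = 11.5837%
α = realised − required = 6.7281% − 11.5837% = -4.86%

-4.86%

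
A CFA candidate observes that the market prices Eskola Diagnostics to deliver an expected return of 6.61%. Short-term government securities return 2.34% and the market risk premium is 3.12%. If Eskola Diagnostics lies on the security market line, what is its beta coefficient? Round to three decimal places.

β = (E(R) − R_f) / MRP = (6.61% − 2.34%) / 3.12% = 4.27% / 3.12% = 1.369

1.369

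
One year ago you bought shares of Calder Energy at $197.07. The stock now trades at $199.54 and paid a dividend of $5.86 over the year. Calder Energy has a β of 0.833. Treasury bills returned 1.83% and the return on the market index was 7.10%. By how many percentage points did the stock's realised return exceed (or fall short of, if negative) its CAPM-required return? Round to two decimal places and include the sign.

Realised HPR = (P1 + D1 − P0) / P0 = (199.54 + 5.86 − 197.07) / 197.07 = 8.33 / 197.07 = 4.2269%
MRP = 7.10% − 1.83% = 5.27%
CAPM required = R_f + β·MRP = 1.83% + 0.833 × 5.27% = 6.21991%
α = realised − required = 4.2269% − 6.21991% = -1.99%

-1.99%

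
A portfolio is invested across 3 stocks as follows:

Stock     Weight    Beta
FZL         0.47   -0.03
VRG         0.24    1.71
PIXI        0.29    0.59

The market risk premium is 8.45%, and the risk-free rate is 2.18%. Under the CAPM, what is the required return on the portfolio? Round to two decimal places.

β_P = Σ w_i β_i = 0.47×-0.03 + 0.24×1.71 + 0.29×0.59 = 0.5674
E(R_P) = R_f + β_P × MRP = 2.18% + 0.5674 × 8.45% = 6.97%

6.97%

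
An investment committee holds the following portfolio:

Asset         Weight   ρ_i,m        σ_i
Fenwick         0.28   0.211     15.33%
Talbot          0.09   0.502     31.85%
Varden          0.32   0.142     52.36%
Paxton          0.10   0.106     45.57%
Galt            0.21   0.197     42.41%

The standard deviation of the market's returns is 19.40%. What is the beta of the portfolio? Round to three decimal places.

0.359

β_Fenwick = 0.211 × 15.33% / 19.40% = 0.1667
β_Talbot = 0.502 × 31.85% / 19.40% = 0.8242
β_Varden = 0.142 × 52.36% / 19.40% = 0.3833
β_Paxton = 0.106 × 45.57% / 19.40% = 0.2490
β_Galt = 0.197 × 42.41% / 19.40% = 0.4307
β_P = Σ w_i β_i = 0.28×0.1667 + 0.09×0.8242 + 0.32×0.3833 + 0.10×0.2490 + 0.21×0.4307 = 0.3589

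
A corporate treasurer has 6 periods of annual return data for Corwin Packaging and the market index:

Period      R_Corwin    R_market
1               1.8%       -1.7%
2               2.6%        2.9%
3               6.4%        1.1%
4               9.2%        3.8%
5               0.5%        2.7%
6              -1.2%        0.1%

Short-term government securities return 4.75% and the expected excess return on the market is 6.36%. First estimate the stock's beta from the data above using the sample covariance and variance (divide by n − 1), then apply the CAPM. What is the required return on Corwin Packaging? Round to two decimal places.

10.52%

Mean R_i = (1.8 + 2.6 + 6.4 + 9.2 + 0.5 − 1.2) / 6 = 3.2167%
Mean R_m = (-1.7 + 2.9 + 1.1 + 3.8 + 2.7 + 0.1) / 6 = 1.4833%
Σ(R_i − R̄_i)(R_m − R̄_m) = 19.0817  ⇒  Cov = 19.0817 / 5 = 3.8163
Σ(R_m − R̄_m)² = 21.0483  ⇒  Var(R_m) = 21.0483 / 5 = 4.2097
β = Cov / Var(R_m) = 3.8163 / 4.2097 = 0.9065
E(R) = R_f + β × MRP = 4.75% + 0.9065 × 6.36% = 10.52%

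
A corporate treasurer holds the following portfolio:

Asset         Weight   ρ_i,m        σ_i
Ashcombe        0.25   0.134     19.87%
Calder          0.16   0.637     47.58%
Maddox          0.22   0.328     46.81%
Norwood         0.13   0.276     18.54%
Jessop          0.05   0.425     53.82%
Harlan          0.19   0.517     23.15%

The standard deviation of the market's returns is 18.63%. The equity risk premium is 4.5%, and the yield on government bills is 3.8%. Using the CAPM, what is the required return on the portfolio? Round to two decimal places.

6.93%

β_Ashcombe = 0.134 × 19.87% / 18.63% = 0.1429
β_Calder = 0.637 × 47.58% / 18.63% = 1.6269
β_Maddox = 0.328 × 46.81% / 18.63% = 0.8241
β_Norwood = 0.276 × 18.54% / 18.63% = 0.2747
β_Jessop = 0.425 × 53.82% / 18.63% = 1.2278
β_Harlan = 0.517 × 23.15% / 18.63% = 0.6424
β_P = Σ w_i β_i = 0.25×0.1429 + 0.16×1.6269 + 0.22×0.8241 + 0.13×0.2747 + 0.05×1.2278 + 0.19×0.6424 = 0.6965
E(R_P) = R_f + β_P × MRP = 3.8% + 0.6965 × 4.5% = 6.93%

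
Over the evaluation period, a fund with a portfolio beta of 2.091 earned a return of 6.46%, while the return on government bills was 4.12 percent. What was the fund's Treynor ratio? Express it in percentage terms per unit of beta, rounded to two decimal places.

Treynor = (R_P − R_f) / β_P = (6.46% − 4.12%) / 2.0910 = 2.34% / 2.0910 = 1.12%

1.12%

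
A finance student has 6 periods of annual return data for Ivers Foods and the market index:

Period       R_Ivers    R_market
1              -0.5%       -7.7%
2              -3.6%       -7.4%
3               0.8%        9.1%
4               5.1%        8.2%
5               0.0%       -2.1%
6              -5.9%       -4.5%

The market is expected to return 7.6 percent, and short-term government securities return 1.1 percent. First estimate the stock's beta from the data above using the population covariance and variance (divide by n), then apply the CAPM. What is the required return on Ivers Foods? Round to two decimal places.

3.45%

Mean R_i = (-0.5 − 3.6 + 0.8 + 5.1 + 0.0 − 5.9) / 6 = -0.6833%
Mean R_m = (-7.7 − 7.4 + 9.1 + 8.2 − 2.1 − 4.5) / 6 = -0.7333%
Σ(R_i − R̄_i)(R_m − R̄_m) = 103.1333  ⇒  Cov = 103.1333 / 6 = 17.1889
Σ(R_m − R̄_m)² = 285.5333  ⇒  Var(R_m) = 285.5333 / 6 = 47.5889
β = Cov / Var(R_m) = 17.1889 / 47.5889 = 0.3612
MRP = 7.6% − 1.1% = 6.50%
E(R) = R_f + β × MRP = 1.1% + 0.3612 × 6.5% = 3.45%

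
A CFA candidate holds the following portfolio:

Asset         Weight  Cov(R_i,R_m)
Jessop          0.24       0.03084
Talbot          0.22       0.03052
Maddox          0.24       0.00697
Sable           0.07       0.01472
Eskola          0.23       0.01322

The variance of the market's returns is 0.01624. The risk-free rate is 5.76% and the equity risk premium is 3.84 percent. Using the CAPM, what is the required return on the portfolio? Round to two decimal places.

β_Jessop = 0.03084 / 0.01624 = 1.8990
β_Talbot = 0.03052 / 0.01624 = 1.8793
β_Maddox = 0.00697 / 0.01624 = 0.4292
β_Sable = 0.01472 / 0.01624 = 0.9064
β_Eskola = 0.01322 / 0.01624 = 0.8140
β_P = Σ w_i β_i = 0.24×1.8990 + 0.22×1.8793 + 0.24×0.4292 + 0.07×0.9064 + 0.23×0.8140 = 1.2229
E(R_P) = R_f + β_P × MRP = 5.76% + 1.2229 × 3.84% = 10.46%

10.46%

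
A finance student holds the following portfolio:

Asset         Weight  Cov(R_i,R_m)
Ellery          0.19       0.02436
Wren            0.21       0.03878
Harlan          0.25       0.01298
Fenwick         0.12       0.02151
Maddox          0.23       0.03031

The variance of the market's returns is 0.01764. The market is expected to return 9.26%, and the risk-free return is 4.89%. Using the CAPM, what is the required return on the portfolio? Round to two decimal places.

β_Ellery = 0.02436 / 0.01764 = 1.3810
β_Wren = 0.03878 / 0.01764 = 2.1984
β_Harlan = 0.01298 / 0.01764 = 0.7358
β_Fenwick = 0.02151 / 0.01764 = 1.2194
β_Maddox = 0.03031 / 0.01764 = 1.7183
β_P = Σ w_i β_i = 0.19×1.3810 + 0.21×2.1984 + 0.25×0.7358 + 0.12×1.2194 + 0.23×1.7183 = 1.4495
MRP = 9.26% − 4.89% = 4.37%
E(R_P) = R_f + β_P × MRP = 4.89% + 1.4495 × 4.37% = 11.22%

11.22%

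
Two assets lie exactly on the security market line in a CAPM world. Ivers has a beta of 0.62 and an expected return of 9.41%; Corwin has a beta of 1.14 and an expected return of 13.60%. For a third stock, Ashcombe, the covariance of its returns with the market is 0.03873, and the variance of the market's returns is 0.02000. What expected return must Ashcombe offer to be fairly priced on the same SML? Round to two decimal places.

MRP = (13.60% − 9.41%) / (1.14 − 0.62) = 8.0577%
R_f = 9.41% − 0.62 × 8.0577% = 4.4142%
β_Ashcombe = Cov / Var(R_m) = 0.03873 / 0.02000 = 1.9365
E(R_Ashcombe) = R_f + β × MRP = 4.4142% + 1.9365 × 8.0577% = 20.02%

20.02%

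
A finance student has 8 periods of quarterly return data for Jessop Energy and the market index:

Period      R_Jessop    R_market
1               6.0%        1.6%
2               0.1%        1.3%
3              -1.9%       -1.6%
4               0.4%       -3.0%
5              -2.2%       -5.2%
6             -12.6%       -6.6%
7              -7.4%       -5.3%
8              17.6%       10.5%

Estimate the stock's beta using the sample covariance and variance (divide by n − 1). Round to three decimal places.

1.528

Mean R_i = (6.0 + 0.1 − 1.9 + 0.4 − 2.2 − 12.6 − 7.4 + 17.6) / 8 = 0.0000%
Mean R_m = (1.6 + 1.3 − 1.6 − 3.0 − 5.2 − 6.6 − 5.3 + 10.5) / 8 = -1.0375%
Σ(R_i − R̄_i)(R_m − R̄_m) = 330.1900  ⇒  Cov = 330.1900 / 7 = 47.1700
Σ(R_m − R̄_m)² = 216.1388  ⇒  Var(R_m) = 216.1388 / 7 = 30.8770
β = Cov / Var(R_m) = 47.1700 / 30.8770 = 1.5277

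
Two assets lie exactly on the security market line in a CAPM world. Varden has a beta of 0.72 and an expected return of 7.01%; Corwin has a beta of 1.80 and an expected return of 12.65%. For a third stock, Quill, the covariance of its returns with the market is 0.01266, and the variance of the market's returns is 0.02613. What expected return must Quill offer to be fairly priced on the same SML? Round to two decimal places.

5.78%

MRP = (12.65% − 7.01%) / (1.80 − 0.72) = 5.2222%
R_f = 7.01% − 0.72 × 5.2222% = 3.2500%
β_Quill = Cov / Var(R_m) = 0.01266 / 0.02613 = 0.4845
E(R_Quill) = R_f + β × MRP = 3.2500% + 0.4845 × 5.2222% = 5.78%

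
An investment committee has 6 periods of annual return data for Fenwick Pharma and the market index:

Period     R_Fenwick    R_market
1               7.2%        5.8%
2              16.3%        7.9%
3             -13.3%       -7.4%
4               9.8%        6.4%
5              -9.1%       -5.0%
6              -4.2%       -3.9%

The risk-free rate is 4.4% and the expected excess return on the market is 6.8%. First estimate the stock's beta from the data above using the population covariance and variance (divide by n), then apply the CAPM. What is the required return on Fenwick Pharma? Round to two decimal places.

15.93%

Mean R_i = (7.2 + 16.3 − 13.3 + 9.8 − 9.1 − 4.2) / 6 = 1.1167%
Mean R_m = (5.8 + 7.9 − 7.4 + 6.4 − 5.0 − 3.9) / 6 = 0.6333%
Σ(R_i − R̄_i)(R_m − R̄_m) = 389.3067  ⇒  Cov = 389.3067 / 6 = 64.8845
Σ(R_m − R̄_m)² = 229.5733  ⇒  Var(R_m) = 229.5733 / 6 = 38.2622
β = Cov / Var(R_m) = 64.8845 / 38.2622 = 1.6958
E(R) = R_f + β × MRP = 4.4% + 1.6958 × 6.8% = 15.93%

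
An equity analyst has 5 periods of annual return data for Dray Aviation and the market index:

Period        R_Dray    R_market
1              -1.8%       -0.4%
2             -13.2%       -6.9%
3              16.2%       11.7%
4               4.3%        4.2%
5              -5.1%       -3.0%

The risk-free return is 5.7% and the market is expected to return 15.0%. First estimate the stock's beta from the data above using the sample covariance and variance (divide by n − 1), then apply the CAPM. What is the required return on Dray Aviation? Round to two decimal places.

19.95%

Mean R_i = (-1.8 − 13.2 + 16.2 + 4.3 − 5.1) / 5 = 0.0800%
Mean R_m = (-0.4 − 6.9 + 11.7 + 4.2 − 3.0) / 5 = 1.1200%
Σ(R_i − R̄_i)(R_m − R̄_m) = 314.2520  ⇒  Cov = 314.2520 / 4 = 78.5630
Σ(R_m − R̄_m)² = 205.0280  ⇒  Var(R_m) = 205.0280 / 4 = 51.2570
β = Cov / Var(R_m) = 78.5630 / 51.2570 = 1.5327
MRP = 15.0% − 5.7% = 9.30%
E(R) = R_f + β × MRP = 5.7% + 1.5327 × 9.3% = 19.95%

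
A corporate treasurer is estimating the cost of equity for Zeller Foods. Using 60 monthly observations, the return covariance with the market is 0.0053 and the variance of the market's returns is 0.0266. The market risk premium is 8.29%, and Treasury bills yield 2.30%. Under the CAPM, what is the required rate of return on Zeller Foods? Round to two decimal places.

β = Cov(R_i, R_m) / Var(R_m) = 0.0053 / 0.0266 = 0.1992
E(R) = R_f + β × MRP = 2.30% + 0.1992 × 8.29% = 3.95%

3.95%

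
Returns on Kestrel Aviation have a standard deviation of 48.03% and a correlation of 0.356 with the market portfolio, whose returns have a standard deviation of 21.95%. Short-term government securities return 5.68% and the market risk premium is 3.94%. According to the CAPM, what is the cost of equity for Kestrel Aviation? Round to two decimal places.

β = ρ × σ_i / σ_m = 0.356 × 48.03% / 21.95% = 0.7790
E(R) = 5.68% + 0.7790 × 3.94% = 8.75%

8.75%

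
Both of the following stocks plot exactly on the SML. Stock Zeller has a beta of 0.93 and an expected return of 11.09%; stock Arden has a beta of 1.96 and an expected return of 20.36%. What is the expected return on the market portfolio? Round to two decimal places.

11.72%

Both satisfy E(R) = R_f + β·MRP, so the slope of the SML is
MRP = (20.36% − 11.09%) / (1.96 − 0.93) = 9.27% / 1.03 = 9.0000%
R_f = E(R_Zeller) − β_Zeller·MRP = 11.09% − 0.93 × 9.0000% = 2.7200%
E(R_m) = R_f + MRP = 2.7200% + 9.0000% = 11.72%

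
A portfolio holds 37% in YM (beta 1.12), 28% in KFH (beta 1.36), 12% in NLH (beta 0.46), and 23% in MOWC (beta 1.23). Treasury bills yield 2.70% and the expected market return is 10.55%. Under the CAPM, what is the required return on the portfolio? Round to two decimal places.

11.60%

β_P = Σ w_i β_i = 0.37×1.12 + 0.28×1.36 + 0.12×0.46 + 0.23×1.23 = 1.1333
MRP = 10.55% − 2.70% = 7.85%
E(R_P) = R_f + β_P × MRP = 2.70% + 1.1333 × 7.85% = 11.60%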